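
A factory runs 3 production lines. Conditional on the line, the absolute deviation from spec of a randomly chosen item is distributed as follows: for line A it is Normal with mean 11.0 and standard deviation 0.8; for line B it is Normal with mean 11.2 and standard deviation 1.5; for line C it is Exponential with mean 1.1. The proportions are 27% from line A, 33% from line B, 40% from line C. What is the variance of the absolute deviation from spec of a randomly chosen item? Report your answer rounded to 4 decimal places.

25.4533

Per component, A: μ=11, E[X²]=121.64; B: μ=11.2, E[X²]=127.69; C: μ=1.1, E[X²]=2.42.
E[X] = 0.27·11 + 0.33·11.2 + 0.4·1.1 = 7.106.
E[X²] = 0.27·121.64 + 0.33·127.69 + 0.4·2.42 = 75.9485.
Var(X) = E[X²] − (E[X])² = 75.9485 − 50.4952 = 25.4533.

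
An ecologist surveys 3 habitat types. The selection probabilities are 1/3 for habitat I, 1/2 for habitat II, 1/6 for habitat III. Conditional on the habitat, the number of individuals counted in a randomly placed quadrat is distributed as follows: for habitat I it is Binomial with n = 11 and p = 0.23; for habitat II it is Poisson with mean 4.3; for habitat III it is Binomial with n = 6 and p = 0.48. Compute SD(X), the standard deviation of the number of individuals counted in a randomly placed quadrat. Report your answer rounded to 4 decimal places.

Per component, I: μ=2.53, E[X²]=8.349; II: μ=4.3, E[X²]=22.79; III: μ=2.88, E[X²]=9.792.
E[X] = 0.333333·2.53 + 0.5·4.3 + 0.166667·2.88 = 3.47333.
E[X²] = 0.333333·8.349 + 0.5·22.79 + 0.166667·9.792 = 15.81.
Var(X) = E[X²] − (E[X])² = 15.81 − 12.064 = 3.74596.
SD(X) = √3.74596 = 1.93545.

1.9354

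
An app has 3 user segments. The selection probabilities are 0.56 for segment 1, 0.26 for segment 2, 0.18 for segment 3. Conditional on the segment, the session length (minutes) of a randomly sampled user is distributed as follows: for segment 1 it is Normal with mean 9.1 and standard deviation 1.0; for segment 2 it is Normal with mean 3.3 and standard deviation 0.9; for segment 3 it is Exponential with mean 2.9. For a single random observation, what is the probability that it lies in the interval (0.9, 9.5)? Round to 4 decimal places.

Conditional on each segment, P(0.9 < X < 9.5): 1: 0.655422; 2: 0.99617; 3: 0.69541.
By total probability, P(0.9 < X < 9.5) = 0.56·0.655422 + 0.26·0.99617 + 0.18·0.69541 = 0.751214.

0.7512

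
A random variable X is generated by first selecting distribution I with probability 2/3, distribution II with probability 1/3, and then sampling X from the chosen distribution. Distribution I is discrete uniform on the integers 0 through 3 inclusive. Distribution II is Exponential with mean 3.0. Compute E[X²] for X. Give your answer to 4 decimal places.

For each component E[X²] = Var + (mean)², giving I: 3.5; II: 18.
Overall E[X²] = 0.666667·3.5 + 0.333333·18 = 8.33333.

8.3333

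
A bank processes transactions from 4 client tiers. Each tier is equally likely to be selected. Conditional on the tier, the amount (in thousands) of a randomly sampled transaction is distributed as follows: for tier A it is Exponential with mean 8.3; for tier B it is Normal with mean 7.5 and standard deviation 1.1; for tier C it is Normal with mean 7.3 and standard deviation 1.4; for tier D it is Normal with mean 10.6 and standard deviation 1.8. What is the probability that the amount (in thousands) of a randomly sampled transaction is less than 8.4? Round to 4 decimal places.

Conditional on each tier, P(X < 8.4): A: 0.636526; B: 0.793373; C: 0.783983; D: 0.110812.
By total probability, P(X < 8.4) = 0.25·0.636526 + 0.25·0.793373 + 0.25·0.783983 + 0.25·0.110812 = 0.581173.

0.5812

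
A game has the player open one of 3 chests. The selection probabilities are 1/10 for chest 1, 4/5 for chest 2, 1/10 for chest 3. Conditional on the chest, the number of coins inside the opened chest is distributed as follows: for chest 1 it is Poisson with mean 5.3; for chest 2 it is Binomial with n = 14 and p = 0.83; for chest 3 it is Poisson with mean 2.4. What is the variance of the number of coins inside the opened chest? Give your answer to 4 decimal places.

Per component, 1: μ=5.3, E[X²]=33.39; 2: μ=11.62, E[X²]=137; 3: μ=2.4, E[X²]=8.16.
E[X] = 0.1·5.3 + 0.8·11.62 + 0.1·2.4 = 10.066.
E[X²] = 0.1·33.39 + 0.8·137 + 0.1·8.16 = 113.755.
Var(X) = E[X²] − (E[X])² = 113.755 − 101.324 = 12.4305.

12.4305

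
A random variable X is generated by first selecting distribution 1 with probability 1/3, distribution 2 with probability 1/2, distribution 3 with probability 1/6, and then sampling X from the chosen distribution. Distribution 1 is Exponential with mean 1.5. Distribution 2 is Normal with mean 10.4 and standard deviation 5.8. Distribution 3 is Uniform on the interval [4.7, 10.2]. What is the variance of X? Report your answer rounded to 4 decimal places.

Per component, 1: μ=1.5, E[X²]=4.5; 2: μ=10.4, E[X²]=141.8; 3: μ=7.45, E[X²]=58.0233.
E[X] = 0.333333·1.5 + 0.5·10.4 + 0.166667·7.45 = 6.94167.
E[X²] = 0.333333·4.5 + 0.5·141.8 + 0.166667·58.0233 = 82.0706.
Var(X) = E[X²] − (E[X])² = 82.0706 − 48.1867 = 33.8838.

33.8838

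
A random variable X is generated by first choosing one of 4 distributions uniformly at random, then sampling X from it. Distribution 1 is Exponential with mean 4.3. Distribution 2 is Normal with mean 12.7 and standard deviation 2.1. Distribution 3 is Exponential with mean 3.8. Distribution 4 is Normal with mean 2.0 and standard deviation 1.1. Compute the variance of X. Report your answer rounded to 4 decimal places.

Per component, 1: μ=4.3, E[X²]=36.98; 2: μ=12.7, E[X²]=165.7; 3: μ=3.8, E[X²]=28.88; 4: μ=2, E[X²]=5.21.
E[X] = 0.25·4.3 + 0.25·12.7 + 0.25·3.8 + 0.25·2 = 5.7.
E[X²] = 0.25·36.98 + 0.25·165.7 + 0.25·28.88 + 0.25·5.21 = 59.1925.
Var(X) = E[X²] − (E[X])² = 59.1925 − 32.49 = 26.7025.

26.7025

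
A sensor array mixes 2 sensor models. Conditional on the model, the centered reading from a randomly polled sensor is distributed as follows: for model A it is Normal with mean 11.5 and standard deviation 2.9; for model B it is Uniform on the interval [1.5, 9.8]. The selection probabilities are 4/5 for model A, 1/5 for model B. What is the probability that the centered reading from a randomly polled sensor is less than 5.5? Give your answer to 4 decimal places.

Conditional on each model, P(X < 5.5): A: 0.0192747; B: 0.481928.
By total probability, P(X < 5.5) = 0.8·0.0192747 + 0.2·0.481928 = 0.111805.

0.1118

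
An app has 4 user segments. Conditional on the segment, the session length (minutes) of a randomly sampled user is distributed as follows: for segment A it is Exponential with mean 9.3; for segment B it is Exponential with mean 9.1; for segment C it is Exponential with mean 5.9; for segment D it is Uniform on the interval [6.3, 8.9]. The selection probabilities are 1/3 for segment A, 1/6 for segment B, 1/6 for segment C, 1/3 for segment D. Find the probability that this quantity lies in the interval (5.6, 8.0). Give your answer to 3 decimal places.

0.302

Conditional on each segment, P(5.6 < X < 8.0): A: 0.124562; B: 0.125285; C: 0.129362; D: 0.653846.
By total probability, P(5.6 < X < 8.0) = 0.333333·0.124562 + 0.166667·0.125285 + 0.166667·0.129362 + 0.333333·0.653846 = 0.30191.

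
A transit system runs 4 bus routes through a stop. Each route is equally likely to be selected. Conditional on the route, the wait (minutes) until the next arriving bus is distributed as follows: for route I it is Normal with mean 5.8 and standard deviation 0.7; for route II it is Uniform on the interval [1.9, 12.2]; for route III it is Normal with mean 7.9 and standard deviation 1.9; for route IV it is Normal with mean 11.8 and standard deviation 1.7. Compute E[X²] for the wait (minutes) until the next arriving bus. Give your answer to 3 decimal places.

For each component E[X²] = Var + (mean)², giving I: 34.13; II: 58.5433; III: 66.02; IV: 142.13.
Overall E[X²] = 0.25·34.13 + 0.25·58.5433 + 0.25·66.02 + 0.25·142.13 = 75.2058.

75.206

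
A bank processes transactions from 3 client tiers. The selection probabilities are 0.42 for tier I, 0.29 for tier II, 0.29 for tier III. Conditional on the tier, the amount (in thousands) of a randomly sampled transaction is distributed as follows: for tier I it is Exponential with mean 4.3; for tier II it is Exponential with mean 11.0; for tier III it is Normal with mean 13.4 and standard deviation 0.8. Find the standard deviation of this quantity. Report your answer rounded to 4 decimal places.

Per component, I: μ=4.3, E[X²]=36.98; II: μ=11, E[X²]=242; III: μ=13.4, E[X²]=180.2.
E[X] = 0.42·4.3 + 0.29·11 + 0.29·13.4 = 8.882.
E[X²] = 0.42·36.98 + 0.29·242 + 0.29·180.2 = 137.97.
Var(X) = E[X²] − (E[X])² = 137.97 − 78.8899 = 59.0797.
SD(X) = √59.0797 = 7.68633.

7.6863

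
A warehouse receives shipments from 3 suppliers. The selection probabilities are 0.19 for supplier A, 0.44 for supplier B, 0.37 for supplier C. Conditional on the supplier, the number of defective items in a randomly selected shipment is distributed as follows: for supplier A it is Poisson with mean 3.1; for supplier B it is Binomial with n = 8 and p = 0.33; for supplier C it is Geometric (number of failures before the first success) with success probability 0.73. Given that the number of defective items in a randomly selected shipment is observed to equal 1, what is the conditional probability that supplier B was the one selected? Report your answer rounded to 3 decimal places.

0.414

Likelihoods P(X=1 | ·): A: 0.139653; B: 0.160003; C: 0.1971.
Posterior ∝ prior × likelihood. Numerator for B: 0.44·0.160003 = 0.0704012.
Normalizing constant: 0.19·0.139653 + 0.44·0.160003 + 0.37·0.1971 = 0.169862.
P(B | observation) = 0.0704012 / 0.169862 = 0.414461.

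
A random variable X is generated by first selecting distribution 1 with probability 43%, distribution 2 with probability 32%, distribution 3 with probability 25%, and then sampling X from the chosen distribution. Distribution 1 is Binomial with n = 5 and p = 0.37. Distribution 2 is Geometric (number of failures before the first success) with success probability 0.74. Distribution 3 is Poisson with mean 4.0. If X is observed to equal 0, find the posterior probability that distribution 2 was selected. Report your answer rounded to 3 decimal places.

Likelihoods P(X=0 | ·): 1: 0.0992437; 2: 0.74; 3: 0.0183156.
Posterior ∝ prior × likelihood. Numerator for 2: 0.32·0.74 = 0.2368.
Normalizing constant: 0.43·0.0992437 + 0.32·0.74 + 0.25·0.0183156 = 0.284054.
P(2 | observation) = 0.2368 / 0.284054 = 0.833645.

0.834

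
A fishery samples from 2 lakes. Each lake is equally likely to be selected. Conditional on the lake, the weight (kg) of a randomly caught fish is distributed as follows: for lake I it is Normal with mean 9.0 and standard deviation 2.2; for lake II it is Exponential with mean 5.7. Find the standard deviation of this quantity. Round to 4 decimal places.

Per component, I: μ=9, E[X²]=85.84; II: μ=5.7, E[X²]=64.98.
E[X] = 0.5·9 + 0.5·5.7 = 7.35.
E[X²] = 0.5·85.84 + 0.5·64.98 = 75.41.
Var(X) = E[X²] − (E[X])² = 75.41 − 54.0225 = 21.3875.
SD(X) = √21.3875 = 4.62466.

4.6247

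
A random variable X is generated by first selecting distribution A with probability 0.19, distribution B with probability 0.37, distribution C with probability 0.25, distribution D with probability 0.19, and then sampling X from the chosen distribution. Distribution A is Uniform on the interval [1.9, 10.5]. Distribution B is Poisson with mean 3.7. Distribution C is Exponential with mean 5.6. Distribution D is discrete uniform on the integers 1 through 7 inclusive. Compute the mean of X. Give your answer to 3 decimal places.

Component means — A: 6.2; B: 3.7; C: 5.6; D: 4.
E[X] = 0.19·6.2 + 0.37·3.7 + 0.25·5.6 + 0.19·4 = 4.707.

4.707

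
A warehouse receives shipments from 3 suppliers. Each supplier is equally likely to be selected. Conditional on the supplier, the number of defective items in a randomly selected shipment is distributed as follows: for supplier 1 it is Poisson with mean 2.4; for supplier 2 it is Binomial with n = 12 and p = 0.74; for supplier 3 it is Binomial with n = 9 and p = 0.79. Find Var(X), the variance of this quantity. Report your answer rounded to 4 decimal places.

9.5459

Per component, 1: μ=2.4, E[X²]=8.16; 2: μ=8.88, E[X²]=81.1632; 3: μ=7.11, E[X²]=52.0452.
E[X] = 0.333333·2.4 + 0.333333·8.88 + 0.333333·7.11 = 6.13.
E[X²] = 0.333333·8.16 + 0.333333·81.1632 + 0.333333·52.0452 = 47.1228.
Var(X) = E[X²] − (E[X])² = 47.1228 − 37.5769 = 9.5459.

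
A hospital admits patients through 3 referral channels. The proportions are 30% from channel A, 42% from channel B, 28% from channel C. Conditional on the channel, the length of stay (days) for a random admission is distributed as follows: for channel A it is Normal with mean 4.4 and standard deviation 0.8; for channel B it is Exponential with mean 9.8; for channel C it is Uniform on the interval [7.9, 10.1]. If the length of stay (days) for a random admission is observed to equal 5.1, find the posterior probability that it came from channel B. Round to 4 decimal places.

0.1998

Likelihoods f(5.1 | ·): A: 0.340069; B: 0.0606406; C: 0.
Posterior ∝ prior × likelihood. Numerator for B: 0.42·0.0606406 = 0.0254691.
Normalizing constant: 0.3·0.340069 + 0.42·0.0606406 + 0.28·0 = 0.12749.
P(B | observation) = 0.0254691 / 0.12749 = 0.199773.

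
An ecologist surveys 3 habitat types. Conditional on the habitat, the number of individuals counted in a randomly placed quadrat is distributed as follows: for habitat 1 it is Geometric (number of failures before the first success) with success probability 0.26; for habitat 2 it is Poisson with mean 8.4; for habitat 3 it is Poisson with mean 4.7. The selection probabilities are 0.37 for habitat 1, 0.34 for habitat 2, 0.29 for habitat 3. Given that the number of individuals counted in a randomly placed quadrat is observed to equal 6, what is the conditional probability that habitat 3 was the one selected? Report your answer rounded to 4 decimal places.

Likelihoods P(X=6 | ·): 1: 0.0426937; 2: 0.109716; 3: 0.136167.
Posterior ∝ prior × likelihood. Numerator for 3: 0.29·0.136167 = 0.0394883.
Normalizing constant: 0.37·0.0426937 + 0.34·0.109716 + 0.29·0.136167 = 0.0925884.
P(3 | observation) = 0.0394883 / 0.0925884 = 0.426493.

0.4265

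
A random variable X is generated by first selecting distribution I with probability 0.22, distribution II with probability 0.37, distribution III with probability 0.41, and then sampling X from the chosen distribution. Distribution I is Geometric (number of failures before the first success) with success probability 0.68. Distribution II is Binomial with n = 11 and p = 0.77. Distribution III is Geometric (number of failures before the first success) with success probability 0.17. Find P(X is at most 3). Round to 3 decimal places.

0.433

Conditional on each component, P(X ≤ 3): I: 0.989514; II: 0.000652239; III: 0.525417.
By total probability, P(X ≤ 3) = 0.22·0.989514 + 0.37·0.000652239 + 0.41·0.525417 = 0.433355.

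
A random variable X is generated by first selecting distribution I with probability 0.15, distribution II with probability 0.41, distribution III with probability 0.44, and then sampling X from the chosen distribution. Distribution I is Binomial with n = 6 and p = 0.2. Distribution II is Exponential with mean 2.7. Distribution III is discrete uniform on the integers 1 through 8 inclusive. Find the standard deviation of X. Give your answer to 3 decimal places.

Per component, I: μ=1.2, E[X²]=2.4; II: μ=2.7, E[X²]=14.58; III: μ=4.5, E[X²]=25.5.
E[X] = 0.15·1.2 + 0.41·2.7 + 0.44·4.5 = 3.267.
E[X²] = 0.15·2.4 + 0.41·14.58 + 0.44·25.5 = 17.5578.
Var(X) = E[X²] − (E[X])² = 17.5578 − 10.6733 = 6.88451.
SD(X) = √6.88451 = 2.62384.

2.624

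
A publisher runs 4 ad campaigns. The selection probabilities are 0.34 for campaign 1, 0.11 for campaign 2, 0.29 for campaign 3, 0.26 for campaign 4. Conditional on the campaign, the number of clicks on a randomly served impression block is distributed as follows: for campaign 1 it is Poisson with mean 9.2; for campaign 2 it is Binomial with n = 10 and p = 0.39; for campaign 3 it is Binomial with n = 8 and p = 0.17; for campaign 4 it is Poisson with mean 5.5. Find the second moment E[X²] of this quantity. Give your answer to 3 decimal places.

For each component E[X²] = Var + (mean)², giving 1: 93.84; 2: 17.589; 3: 2.9784; 4: 35.75.
Overall E[X²] = 0.34·93.84 + 0.11·17.589 + 0.29·2.9784 + 0.26·35.75 = 43.9991.

43.999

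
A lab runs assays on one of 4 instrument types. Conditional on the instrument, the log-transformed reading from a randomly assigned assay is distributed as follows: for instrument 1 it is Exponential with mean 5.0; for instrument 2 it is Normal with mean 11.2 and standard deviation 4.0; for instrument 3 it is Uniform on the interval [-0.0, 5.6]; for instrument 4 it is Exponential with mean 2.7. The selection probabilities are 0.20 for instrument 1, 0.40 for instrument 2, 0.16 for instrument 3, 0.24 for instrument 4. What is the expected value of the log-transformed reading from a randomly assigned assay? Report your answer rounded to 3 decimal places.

Component means — 1: 5; 2: 11.2; 3: 2.8; 4: 2.7.
E[X] = 0.2·5 + 0.4·11.2 + 0.16·2.8 + 0.24·2.7 = 6.576.

6.576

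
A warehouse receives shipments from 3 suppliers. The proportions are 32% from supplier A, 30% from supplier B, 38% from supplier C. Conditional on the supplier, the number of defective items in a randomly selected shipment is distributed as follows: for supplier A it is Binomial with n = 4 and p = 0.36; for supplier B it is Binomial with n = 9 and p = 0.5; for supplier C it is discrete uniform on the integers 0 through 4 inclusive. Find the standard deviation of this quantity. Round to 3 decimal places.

1.838

Per component, A: μ=1.44, E[X²]=2.9952; B: μ=4.5, E[X²]=22.5; C: μ=2, E[X²]=6.
E[X] = 0.32·1.44 + 0.3·4.5 + 0.38·2 = 2.5708.
E[X²] = 0.32·2.9952 + 0.3·22.5 + 0.38·6 = 9.98846.
Var(X) = E[X²] − (E[X])² = 9.98846 − 6.60901 = 3.37945.
SD(X) = √3.37945 = 1.83833.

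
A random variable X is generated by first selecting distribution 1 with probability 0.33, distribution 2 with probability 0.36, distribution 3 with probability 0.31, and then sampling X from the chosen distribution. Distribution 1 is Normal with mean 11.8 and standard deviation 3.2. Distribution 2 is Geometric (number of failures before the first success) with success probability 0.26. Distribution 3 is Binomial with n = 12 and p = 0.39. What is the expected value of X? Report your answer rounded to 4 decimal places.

6.3694

Component means — 1: 11.8; 2: 2.84615; 3: 4.68.
E[X] = 0.33·11.8 + 0.36·2.84615 + 0.31·4.68 = 6.36942.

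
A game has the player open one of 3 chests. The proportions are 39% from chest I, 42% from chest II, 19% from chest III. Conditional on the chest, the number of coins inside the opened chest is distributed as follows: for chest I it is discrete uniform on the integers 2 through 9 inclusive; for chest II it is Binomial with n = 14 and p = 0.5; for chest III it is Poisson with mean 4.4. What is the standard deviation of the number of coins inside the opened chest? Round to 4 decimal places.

2.3133

Per component, I: μ=5.5, E[X²]=35.5; II: μ=7, E[X²]=52.5; III: μ=4.4, E[X²]=23.76.
E[X] = 0.39·5.5 + 0.42·7 + 0.19·4.4 = 5.921.
E[X²] = 0.39·35.5 + 0.42·52.5 + 0.19·23.76 = 40.4094.
Var(X) = E[X²] − (E[X])² = 40.4094 − 35.0582 = 5.35116.
SD(X) = √5.35116 = 2.31326.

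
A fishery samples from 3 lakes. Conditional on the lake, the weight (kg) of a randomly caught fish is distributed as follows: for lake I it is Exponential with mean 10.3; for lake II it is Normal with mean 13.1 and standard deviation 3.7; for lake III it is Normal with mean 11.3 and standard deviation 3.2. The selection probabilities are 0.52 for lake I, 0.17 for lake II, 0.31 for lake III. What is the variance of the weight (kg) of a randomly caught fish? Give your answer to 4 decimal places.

61.6935

Per component, I: μ=10.3, E[X²]=212.18; II: μ=13.1, E[X²]=185.3; III: μ=11.3, E[X²]=137.93.
E[X] = 0.52·10.3 + 0.17·13.1 + 0.31·11.3 = 11.086.
E[X²] = 0.52·212.18 + 0.17·185.3 + 0.31·137.93 = 184.593.
Var(X) = E[X²] − (E[X])² = 184.593 − 122.899 = 61.6935.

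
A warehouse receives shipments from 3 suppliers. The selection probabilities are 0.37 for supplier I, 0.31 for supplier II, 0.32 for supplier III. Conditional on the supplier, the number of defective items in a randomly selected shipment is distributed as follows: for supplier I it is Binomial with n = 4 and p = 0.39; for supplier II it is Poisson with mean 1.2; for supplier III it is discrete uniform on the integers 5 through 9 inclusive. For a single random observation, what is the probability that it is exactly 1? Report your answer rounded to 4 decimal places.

0.2431

Conditional on each supplier, P(X = 1): I: 0.35409; II: 0.361433; III: 0.
By total probability, P(X = 1) = 0.37·0.35409 + 0.31·0.361433 + 0.32·0 = 0.243058.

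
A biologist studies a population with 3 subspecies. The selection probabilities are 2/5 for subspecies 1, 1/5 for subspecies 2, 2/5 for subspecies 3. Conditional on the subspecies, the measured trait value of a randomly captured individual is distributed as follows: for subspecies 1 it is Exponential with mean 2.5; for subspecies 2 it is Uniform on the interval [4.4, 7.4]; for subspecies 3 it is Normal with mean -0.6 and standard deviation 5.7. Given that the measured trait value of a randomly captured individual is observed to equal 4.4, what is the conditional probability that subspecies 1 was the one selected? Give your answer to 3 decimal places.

Likelihoods f(4.4 | ·): 1: 0.0688179; 2: 0.333333; 3: 0.0476373.
Posterior ∝ prior × likelihood. Numerator for 1: 0.4·0.0688179 = 0.0275272.
Normalizing constant: 0.4·0.0688179 + 0.2·0.333333 + 0.4·0.0476373 = 0.113249.
P(1 | observation) = 0.0275272 / 0.113249 = 0.243068.

0.243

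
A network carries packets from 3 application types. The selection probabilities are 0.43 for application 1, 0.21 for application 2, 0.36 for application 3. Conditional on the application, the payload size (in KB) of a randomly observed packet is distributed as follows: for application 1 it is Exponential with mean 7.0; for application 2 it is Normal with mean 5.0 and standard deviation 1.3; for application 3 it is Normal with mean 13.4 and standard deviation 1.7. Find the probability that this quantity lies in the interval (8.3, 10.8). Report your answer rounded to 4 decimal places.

0.0628

Conditional on each application, P(8.3 < X < 10.8): 1: 0.0917584; 2: 0.00556298; 3: 0.0617313.
By total probability, P(8.3 < X < 10.8) = 0.43·0.0917584 + 0.21·0.00556298 + 0.36·0.0617313 = 0.0628476.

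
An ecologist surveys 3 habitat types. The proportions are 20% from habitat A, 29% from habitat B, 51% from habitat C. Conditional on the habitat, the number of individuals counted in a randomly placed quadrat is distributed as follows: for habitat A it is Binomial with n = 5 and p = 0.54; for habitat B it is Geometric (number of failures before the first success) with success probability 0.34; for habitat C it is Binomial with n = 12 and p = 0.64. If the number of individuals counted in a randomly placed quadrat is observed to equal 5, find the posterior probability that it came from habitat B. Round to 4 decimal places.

0.2224

Likelihoods P(X=5 | ·): A: 0.0459165; B: 0.0425793; C: 0.0666412.
Posterior ∝ prior × likelihood. Numerator for B: 0.29·0.0425793 = 0.012348.
Normalizing constant: 0.2·0.0459165 + 0.29·0.0425793 + 0.51·0.0666412 = 0.0555183.
P(B | observation) = 0.012348 / 0.0555183 = 0.222413.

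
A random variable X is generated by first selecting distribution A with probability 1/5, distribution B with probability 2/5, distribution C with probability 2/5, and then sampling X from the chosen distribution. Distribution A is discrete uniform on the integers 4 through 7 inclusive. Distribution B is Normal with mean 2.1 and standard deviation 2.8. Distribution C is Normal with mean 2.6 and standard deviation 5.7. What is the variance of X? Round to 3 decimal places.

18.020

Per component, A: μ=5.5, E[X²]=31.5; B: μ=2.1, E[X²]=12.25; C: μ=2.6, E[X²]=39.25.
E[X] = 0.2·5.5 + 0.4·2.1 + 0.4·2.6 = 2.98.
E[X²] = 0.2·31.5 + 0.4·12.25 + 0.4·39.25 = 26.9.
Var(X) = E[X²] − (E[X])² = 26.9 − 8.8804 = 18.0196.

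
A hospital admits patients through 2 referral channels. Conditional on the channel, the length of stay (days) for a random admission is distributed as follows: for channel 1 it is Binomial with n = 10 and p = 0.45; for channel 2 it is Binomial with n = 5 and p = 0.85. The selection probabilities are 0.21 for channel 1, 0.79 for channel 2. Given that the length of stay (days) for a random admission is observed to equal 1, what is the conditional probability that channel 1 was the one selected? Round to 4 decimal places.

0.7191

Likelihoods P(X=1 | ·): 1: 0.0207241; 2: 0.00215156.
Posterior ∝ prior × likelihood. Numerator for 1: 0.21·0.0207241 = 0.00435207.
Normalizing constant: 0.21·0.0207241 + 0.79·0.00215156 = 0.00605181.
P(1 | observation) = 0.00435207 / 0.00605181 = 0.719136.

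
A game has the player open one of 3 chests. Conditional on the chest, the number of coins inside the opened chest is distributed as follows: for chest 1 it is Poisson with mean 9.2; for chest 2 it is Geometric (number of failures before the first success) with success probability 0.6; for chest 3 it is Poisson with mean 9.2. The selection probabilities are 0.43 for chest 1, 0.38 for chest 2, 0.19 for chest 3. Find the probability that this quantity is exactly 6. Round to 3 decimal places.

0.054

Conditional on each chest, P(X = 6): 1: 0.0850913; 2: 0.0024576; 3: 0.0850913.
By total probability, P(X = 6) = 0.43·0.0850913 + 0.38·0.0024576 + 0.19·0.0850913 = 0.0536905.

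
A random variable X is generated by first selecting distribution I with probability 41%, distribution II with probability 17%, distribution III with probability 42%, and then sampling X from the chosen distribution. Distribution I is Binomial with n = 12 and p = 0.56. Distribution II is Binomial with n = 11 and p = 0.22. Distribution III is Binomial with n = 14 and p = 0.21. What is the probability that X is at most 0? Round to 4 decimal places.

0.0266

Conditional on each component, P(X ≤ 0): I: 5.26541e-05; II: 0.0650191; III: 0.036879.
By total probability, P(X ≤ 0) = 0.41·5.26541e-05 + 0.17·0.0650191 + 0.42·0.036879 = 0.026564.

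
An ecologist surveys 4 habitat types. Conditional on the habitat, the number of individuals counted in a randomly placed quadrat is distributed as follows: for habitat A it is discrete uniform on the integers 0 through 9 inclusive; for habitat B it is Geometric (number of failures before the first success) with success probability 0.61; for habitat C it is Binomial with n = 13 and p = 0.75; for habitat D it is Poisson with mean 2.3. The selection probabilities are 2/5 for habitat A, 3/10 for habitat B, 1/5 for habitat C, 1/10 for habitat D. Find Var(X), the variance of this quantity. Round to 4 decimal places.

Per component, A: μ=4.5, E[X²]=28.5; B: μ=0.639344, E[X²]=1.45687; C: μ=9.75, E[X²]=97.5; D: μ=2.3, E[X²]=7.59.
E[X] = 0.4·4.5 + 0.3·0.639344 + 0.2·9.75 + 0.1·2.3 = 4.1718.
E[X²] = 0.4·28.5 + 0.3·1.45687 + 0.2·97.5 + 0.1·7.59 = 32.0961.
Var(X) = E[X²] − (E[X])² = 32.0961 − 17.4039 = 14.6921.

14.6921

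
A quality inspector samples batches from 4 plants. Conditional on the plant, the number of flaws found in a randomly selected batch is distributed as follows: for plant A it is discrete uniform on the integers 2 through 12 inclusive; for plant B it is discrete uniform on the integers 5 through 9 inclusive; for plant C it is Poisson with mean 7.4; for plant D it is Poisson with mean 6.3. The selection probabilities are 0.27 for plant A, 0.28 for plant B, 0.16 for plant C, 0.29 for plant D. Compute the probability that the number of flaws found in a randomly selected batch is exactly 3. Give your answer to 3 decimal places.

Conditional on each plant, P(X = 3): A: 0.0909091; B: 0; C: 0.0412824; D: 0.0765271.
By total probability, P(X = 3) = 0.27·0.0909091 + 0.28·0 + 0.16·0.0412824 + 0.29·0.0765271 = 0.0533435.

0.053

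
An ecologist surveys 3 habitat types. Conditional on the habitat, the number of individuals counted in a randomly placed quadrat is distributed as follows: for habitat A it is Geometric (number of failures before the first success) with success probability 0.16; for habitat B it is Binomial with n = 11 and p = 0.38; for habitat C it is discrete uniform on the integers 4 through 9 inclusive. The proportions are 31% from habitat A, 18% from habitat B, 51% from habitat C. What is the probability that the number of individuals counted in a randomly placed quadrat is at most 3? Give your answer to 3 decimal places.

0.218

Conditional on each habitat, P(X ≤ 3): A: 0.502129; B: 0.34548; C: 0.
By total probability, P(X ≤ 3) = 0.31·0.502129 + 0.18·0.34548 + 0.51·0 = 0.217846.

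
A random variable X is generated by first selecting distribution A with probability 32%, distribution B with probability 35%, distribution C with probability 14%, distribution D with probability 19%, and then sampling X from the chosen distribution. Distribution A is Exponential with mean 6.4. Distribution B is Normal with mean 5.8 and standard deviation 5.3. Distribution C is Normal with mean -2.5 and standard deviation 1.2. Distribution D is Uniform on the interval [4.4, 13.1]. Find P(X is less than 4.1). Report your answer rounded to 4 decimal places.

0.4223

Conditional on each component, P(X < 4.1): A: 0.473037; B: 0.374198; C: 1; D: 0.
By total probability, P(X < 4.1) = 0.32·0.473037 + 0.35·0.374198 + 0.14·1 + 0.19·0 = 0.422341.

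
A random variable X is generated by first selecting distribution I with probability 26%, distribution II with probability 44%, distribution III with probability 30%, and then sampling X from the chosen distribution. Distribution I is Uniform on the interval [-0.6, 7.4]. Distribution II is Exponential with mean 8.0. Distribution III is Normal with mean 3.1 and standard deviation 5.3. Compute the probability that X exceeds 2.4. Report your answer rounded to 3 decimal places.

0.654

Conditional on each component, P(X > 2.4): I: 0.625; II: 0.740818; III: 0.552538.
By total probability, P(X > 2.4) = 0.26·0.625 + 0.44·0.740818 + 0.3·0.552538 = 0.654221.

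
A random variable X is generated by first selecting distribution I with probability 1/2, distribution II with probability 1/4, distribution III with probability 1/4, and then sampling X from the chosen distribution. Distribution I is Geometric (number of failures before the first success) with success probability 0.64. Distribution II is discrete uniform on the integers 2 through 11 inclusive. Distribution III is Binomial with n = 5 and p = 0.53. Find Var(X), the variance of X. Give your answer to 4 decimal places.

Per component, I: μ=0.5625, E[X²]=1.19531; II: μ=6.5, E[X²]=50.5; III: μ=2.65, E[X²]=8.268.
E[X] = 0.5·0.5625 + 0.25·6.5 + 0.25·2.65 = 2.56875.
E[X²] = 0.5·1.19531 + 0.25·50.5 + 0.25·8.268 = 15.2897.
Var(X) = E[X²] − (E[X])² = 15.2897 − 6.59848 = 8.69118.

8.6912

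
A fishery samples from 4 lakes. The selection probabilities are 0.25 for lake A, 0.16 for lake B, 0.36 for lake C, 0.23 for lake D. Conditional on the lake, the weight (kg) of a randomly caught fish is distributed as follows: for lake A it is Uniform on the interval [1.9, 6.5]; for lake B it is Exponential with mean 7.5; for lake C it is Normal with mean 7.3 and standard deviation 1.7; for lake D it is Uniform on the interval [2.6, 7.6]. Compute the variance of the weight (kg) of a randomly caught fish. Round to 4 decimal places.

Per component, A: μ=4.2, E[X²]=19.4033; B: μ=7.5, E[X²]=112.5; C: μ=7.3, E[X²]=56.18; D: μ=5.1, E[X²]=28.0933.
E[X] = 0.25·4.2 + 0.16·7.5 + 0.36·7.3 + 0.23·5.1 = 6.051.
E[X²] = 0.25·19.4033 + 0.16·112.5 + 0.36·56.18 + 0.23·28.0933 = 49.5371.
Var(X) = E[X²] − (E[X])² = 49.5371 − 36.6146 = 12.9225.

12.9225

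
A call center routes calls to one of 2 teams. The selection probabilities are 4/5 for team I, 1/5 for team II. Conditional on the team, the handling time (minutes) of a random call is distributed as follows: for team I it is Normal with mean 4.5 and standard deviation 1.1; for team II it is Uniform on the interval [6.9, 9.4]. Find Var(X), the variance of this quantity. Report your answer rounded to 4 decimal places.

3.2038

Per component, I: μ=4.5, E[X²]=21.46; II: μ=8.15, E[X²]=66.9433.
E[X] = 0.8·4.5 + 0.2·8.15 = 5.23.
E[X²] = 0.8·21.46 + 0.2·66.9433 = 30.5567.
Var(X) = E[X²] − (E[X])² = 30.5567 − 27.3529 = 3.20377.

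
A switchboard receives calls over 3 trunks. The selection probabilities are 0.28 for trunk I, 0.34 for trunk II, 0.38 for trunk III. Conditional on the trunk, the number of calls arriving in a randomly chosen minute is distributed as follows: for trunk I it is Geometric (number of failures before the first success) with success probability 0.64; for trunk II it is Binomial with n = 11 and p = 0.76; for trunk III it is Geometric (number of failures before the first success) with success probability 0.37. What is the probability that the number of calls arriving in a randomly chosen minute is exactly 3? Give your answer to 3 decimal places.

Conditional on each trunk, P(X = 3): I: 0.0298598; II: 0.000797287; III: 0.0925174.
By total probability, P(X = 3) = 0.28·0.0298598 + 0.34·0.000797287 + 0.38·0.0925174 = 0.0437884.

0.044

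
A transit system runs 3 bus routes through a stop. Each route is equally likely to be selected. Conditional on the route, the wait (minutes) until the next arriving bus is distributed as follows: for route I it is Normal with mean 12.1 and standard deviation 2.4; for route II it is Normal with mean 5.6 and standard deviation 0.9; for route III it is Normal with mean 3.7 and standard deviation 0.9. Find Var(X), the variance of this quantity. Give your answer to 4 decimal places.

Per component, I: μ=12.1, E[X²]=152.17; II: μ=5.6, E[X²]=32.17; III: μ=3.7, E[X²]=14.5.
E[X] = 0.333333·12.1 + 0.333333·5.6 + 0.333333·3.7 = 7.13333.
E[X²] = 0.333333·152.17 + 0.333333·32.17 + 0.333333·14.5 = 66.28.
Var(X) = E[X²] − (E[X])² = 66.28 − 50.8844 = 15.3956.

15.3956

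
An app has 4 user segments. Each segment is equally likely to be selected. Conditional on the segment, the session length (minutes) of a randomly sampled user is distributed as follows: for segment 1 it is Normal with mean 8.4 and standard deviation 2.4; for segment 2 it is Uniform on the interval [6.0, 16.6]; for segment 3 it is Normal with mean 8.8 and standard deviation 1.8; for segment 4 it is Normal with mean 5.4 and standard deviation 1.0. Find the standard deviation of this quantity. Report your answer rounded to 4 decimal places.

3.0377

Per component, 1: μ=8.4, E[X²]=76.32; 2: μ=11.3, E[X²]=137.053; 3: μ=8.8, E[X²]=80.68; 4: μ=5.4, E[X²]=30.16.
E[X] = 0.25·8.4 + 0.25·11.3 + 0.25·8.8 + 0.25·5.4 = 8.475.
E[X²] = 0.25·76.32 + 0.25·137.053 + 0.25·80.68 + 0.25·30.16 = 81.0533.
Var(X) = E[X²] − (E[X])² = 81.0533 − 71.8256 = 9.22771.
SD(X) = √9.22771 = 3.03771.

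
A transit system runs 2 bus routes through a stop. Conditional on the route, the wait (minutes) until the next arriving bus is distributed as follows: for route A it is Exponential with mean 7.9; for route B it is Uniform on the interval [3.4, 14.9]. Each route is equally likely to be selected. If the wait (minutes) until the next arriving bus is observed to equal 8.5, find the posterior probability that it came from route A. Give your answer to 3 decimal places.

Likelihoods f(8.5 | ·): A: 0.0431613; B: 0.0869565.
Posterior ∝ prior × likelihood. Numerator for A: 0.5·0.0431613 = 0.0215806.
Normalizing constant: 0.5·0.0431613 + 0.5·0.0869565 = 0.0650589.
P(A | observation) = 0.0215806 / 0.0650589 = 0.331709.

0.332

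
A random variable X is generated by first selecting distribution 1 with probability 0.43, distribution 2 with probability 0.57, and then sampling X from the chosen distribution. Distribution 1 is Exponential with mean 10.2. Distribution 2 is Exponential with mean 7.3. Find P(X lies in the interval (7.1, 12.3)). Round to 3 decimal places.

0.195

Conditional on each component, P(7.1 < X < 12.3): 1: 0.199109; 2: 0.192641.
By total probability, P(7.1 < X < 12.3) = 0.43·0.199109 + 0.57·0.192641 = 0.195422.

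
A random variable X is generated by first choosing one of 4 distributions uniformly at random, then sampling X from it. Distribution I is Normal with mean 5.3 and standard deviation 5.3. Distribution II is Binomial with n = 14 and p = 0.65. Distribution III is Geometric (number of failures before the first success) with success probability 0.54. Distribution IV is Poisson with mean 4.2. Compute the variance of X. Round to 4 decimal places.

17.9311

Per component, I: μ=5.3, E[X²]=56.18; II: μ=9.1, E[X²]=85.995; III: μ=0.851852, E[X²]=2.30316; IV: μ=4.2, E[X²]=21.84.
E[X] = 0.25·5.3 + 0.25·9.1 + 0.25·0.851852 + 0.25·4.2 = 4.86296.
E[X²] = 0.25·56.18 + 0.25·85.995 + 0.25·2.30316 + 0.25·21.84 = 41.5795.
Var(X) = E[X²] − (E[X])² = 41.5795 − 23.6484 = 17.9311.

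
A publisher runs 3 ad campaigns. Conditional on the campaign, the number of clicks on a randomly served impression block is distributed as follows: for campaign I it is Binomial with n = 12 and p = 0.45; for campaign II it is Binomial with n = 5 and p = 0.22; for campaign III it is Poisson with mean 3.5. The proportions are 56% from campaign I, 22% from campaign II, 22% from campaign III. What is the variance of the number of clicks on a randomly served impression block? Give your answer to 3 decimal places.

Per component, I: μ=5.4, E[X²]=32.13; II: μ=1.1, E[X²]=2.068; III: μ=3.5, E[X²]=15.75.
E[X] = 0.56·5.4 + 0.22·1.1 + 0.22·3.5 = 4.036.
E[X²] = 0.56·32.13 + 0.22·2.068 + 0.22·15.75 = 21.9128.
Var(X) = E[X²] − (E[X])² = 21.9128 − 16.2893 = 5.62346.

5.623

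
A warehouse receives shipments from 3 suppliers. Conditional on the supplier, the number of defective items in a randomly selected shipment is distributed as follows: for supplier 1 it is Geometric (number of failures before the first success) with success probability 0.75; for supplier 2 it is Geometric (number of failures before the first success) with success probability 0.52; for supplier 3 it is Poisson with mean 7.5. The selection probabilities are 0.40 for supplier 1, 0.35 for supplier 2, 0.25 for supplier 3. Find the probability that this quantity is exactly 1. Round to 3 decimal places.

0.163

Conditional on each supplier, P(X = 1): 1: 0.1875; 2: 0.2496; 3: 0.00414813.
By total probability, P(X = 1) = 0.4·0.1875 + 0.35·0.2496 + 0.25·0.00414813 = 0.163397.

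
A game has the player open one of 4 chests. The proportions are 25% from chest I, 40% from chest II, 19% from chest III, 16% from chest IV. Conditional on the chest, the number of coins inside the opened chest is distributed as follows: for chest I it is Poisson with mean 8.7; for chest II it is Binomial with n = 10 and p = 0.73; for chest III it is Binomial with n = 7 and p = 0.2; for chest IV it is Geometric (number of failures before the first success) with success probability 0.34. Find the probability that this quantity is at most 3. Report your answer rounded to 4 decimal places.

Conditional on each chest, P(X ≤ 3): I: 0.0262032; II: 0.00561811; III: 0.966656; IV: 0.810253.
By total probability, P(X ≤ 3) = 0.25·0.0262032 + 0.4·0.00561811 + 0.19·0.966656 + 0.16·0.810253 = 0.322103.

0.3221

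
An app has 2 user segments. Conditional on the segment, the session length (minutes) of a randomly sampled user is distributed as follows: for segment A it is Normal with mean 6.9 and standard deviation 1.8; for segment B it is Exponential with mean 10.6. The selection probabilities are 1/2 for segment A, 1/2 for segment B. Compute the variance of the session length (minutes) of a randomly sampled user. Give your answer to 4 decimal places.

Per component, A: μ=6.9, E[X²]=50.85; B: μ=10.6, E[X²]=224.72.
E[X] = 0.5·6.9 + 0.5·10.6 = 8.75.
E[X²] = 0.5·50.85 + 0.5·224.72 = 137.785.
Var(X) = E[X²] − (E[X])² = 137.785 − 76.5625 = 61.2225.

61.2225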